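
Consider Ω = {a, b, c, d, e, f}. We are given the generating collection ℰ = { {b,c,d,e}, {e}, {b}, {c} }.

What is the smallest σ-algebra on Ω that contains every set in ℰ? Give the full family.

|σ(ℰ)| = 32.  σ(ℰ) = { {}, {b}, {c}, {d}, {e}, {a,f}, {b,c}, {b,d}, {b,e}, {c,d}, {c,e}, {d,e}, {a,b,f}, {a,c,f}, {a,d,f}, {a,e,f}, {b,c,d}, {b,c,e}, {b,d,e}, {c,d,e}, {a,b,c,f}, {a,b,d,f}, {a,b,e,f}, {a,c,d,f}, {a,c,e,f}, {a,d,e,f}, {b,c,d,e}, {a,b,c,d,f}, {a,b,c,e,f}, {a,b,d,e,f}, {a,c,d,e,f}, Ω }

Check:
Seed the family with ℰ together with ∅ and Ω: { {}, {b}, {c}, {e}, {b,c,d,e}, Ω }.
Iteration 1: +7 →
  {a,f}  = Ω∖{b,c,d,e}
  {b,c}  = {c} ∪ {b}
  {b,e}  = {b} ∪ {e}
  {c,e}  = {c} ∪ {e}
  {a,b,c,d,f}  = Ω∖{e}
  {a,b,d,e,f}  = Ω∖{c}
  {a,c,d,e,f}  = Ω∖{b}
  [13 total]
Iteration 2. New:
  {a,b,f}  = {a,f} ∪ {b}
  {a,c,f}  = {a,f} ∪ {c}
  {a,e,f}  = {a,f} ∪ {e}
  {b,c,e}  = {b,e} ∪ {c}
  {a,b,c,f}  = {a,f} ∪ {b,c}
  {a,b,d,f}  = Ω∖{c,e}
  {a,b,e,f}  = {b,e} ∪ {a,f}
  {a,c,d,f}  = Ω∖{b,e}
  {a,c,e,f}  = {a,f} ∪ {c,e}
  {a,d,e,f}  = Ω∖{b,c}
  [23 total]
Iteration 3 adds 8:
  {b,d}  = Ω∖{a,c,e,f}
  {c,d}  = Ω∖{a,b,e,f}
  {d,e}  = Ω∖{a,b,c,f}
  {a,d,f}  = Ω∖{b,c,e}
  {b,c,d}  = Ω∖{a,e,f}
  {b,d,e}  = Ω∖{a,c,f}
  {c,d,e}  = Ω∖{a,b,f}
  {a,b,c,e,f}  = {b,e} ∪ {a,c,f}
  [31 total]
Iteration 4: 1 new —
  {d}  = Ω∖{a,b,c,e,f}
  [32 total]
After Iteration 5 the family is unchanged; done.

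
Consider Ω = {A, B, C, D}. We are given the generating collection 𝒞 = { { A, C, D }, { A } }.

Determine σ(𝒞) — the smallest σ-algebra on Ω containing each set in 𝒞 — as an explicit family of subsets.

Begin from { ∅, { A }, { A, C, D }, Ω } (that is, 𝒞 plus ∅ and Ω).
Iteration 1 (2 new):
  { B }  = ᶜ of { A, C, D }
  { B, C, D }  = ᶜ of { A }
  [6 total]
Iteration 2 adds 1:
  { A, B }  = { B } ∪ { A }
  [7 total]
Iteration 3 adds 1:
  { C, D }  = ᶜ of { A, B }
  [8 total]
Iteration 4 adds nothing — fixpoint reached.

|σ(𝒞)| = 8.  σ(𝒞) = { ∅, { A }, { B }, { A, B }, { C, D }, { A, C, D }, { B, C, D }, Ω }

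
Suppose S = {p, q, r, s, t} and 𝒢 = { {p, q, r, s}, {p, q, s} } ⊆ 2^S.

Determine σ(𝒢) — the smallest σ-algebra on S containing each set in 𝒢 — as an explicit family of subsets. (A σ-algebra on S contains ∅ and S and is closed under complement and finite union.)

σ(𝒢) (8 sets): { {}, {r}, {t}, {r, t}, {p, q, s}, {p, q, r, s}, {p, q, s, t}, S }

Trace:
Take S₀ = 𝒢 ∪ {∅, S} = { {}, {p, q, s}, {p, q, r, s}, S }.
Iteration 1: 2 new —
  {t}  = complement {p, q, r, s}
  {r, t}  = complement {p, q, s}
  [6 total]
Iteration 2: +1 →
  {p, q, s, t}  = {p, q, s} ∪ {t}
  [7 total]
Iteration 3: 1 new —
  {r}  = complement {p, q, s, t}
  [8 total]
Iteration 4: no new sets; the family is a σ-algebra.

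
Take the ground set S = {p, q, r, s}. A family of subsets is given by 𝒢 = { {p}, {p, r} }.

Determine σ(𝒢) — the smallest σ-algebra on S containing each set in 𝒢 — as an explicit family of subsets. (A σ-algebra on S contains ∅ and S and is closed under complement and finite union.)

Begin from { ∅, {p}, {p, r}, S } (that is, 𝒢 plus ∅ and S).
Round 1 (2 new):
  {q, s}  = ᶜ of {p, r}
  {q, r, s}  = ᶜ of {p}
  (now 6)
Round 2: +1 →
  {p, q, s}  = {q, s} ∪ {p}
  (now 7)
Round 3 adds 1:
  {r}  = ᶜ of {p, q, s}
  (now 8)
Round 4: no new sets; the family is a σ-algebra.

σ(𝒢) = { ∅, {p}, {r}, {p, r}, {q, s}, {p, q, s}, {q, r, s}, S }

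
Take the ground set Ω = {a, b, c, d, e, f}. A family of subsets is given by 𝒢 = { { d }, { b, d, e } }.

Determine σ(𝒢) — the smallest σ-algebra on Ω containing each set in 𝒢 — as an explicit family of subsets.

σ(𝒢) = { ∅, { d }, { b, e }, { a, c, f }, { b, d, e }, { a, c, d, f }, { a, b, c, e, f }, Ω }

Check:
Initial family (4 sets): { ∅, { d }, { b, d, e }, Ω }.
Step 1 (2 new):
  { a, c, f }  = ᶜ of { b, d, e }
  { a, b, c, e, f }  = ᶜ of { d }
  (now 6)
Step 2 (1 new):
  { a, c, d, f }  = { a, c, f } ∪ { d }
  (now 7)
Step 3: +1 →
  { b, e }  = ᶜ of { a, c, d, f }
  (now 8)
Step 4: closed — nothing new.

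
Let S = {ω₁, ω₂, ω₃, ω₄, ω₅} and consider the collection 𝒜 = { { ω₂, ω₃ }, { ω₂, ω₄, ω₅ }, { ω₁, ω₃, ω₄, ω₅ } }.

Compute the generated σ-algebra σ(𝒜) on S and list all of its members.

Take S₀ = 𝒜 ∪ {∅, S} = { ∅, { ω₂, ω₃ }, { ω₂, ω₄, ω₅ }, { ω₁, ω₃, ω₄, ω₅ }, S }.
Iteration 1 (4 new):
  { ω₂ }  = S∖{ ω₁, ω₃, ω₄, ω₅ }
  { ω₁, ω₃ }  = S∖{ ω₂, ω₄, ω₅ }
  { ω₁, ω₄, ω₅ }  = S∖{ ω₂, ω₃ }
  { ω₂, ω₃, ω₄, ω₅ }  = { ω₂, ω₃ } ∪ { ω₂, ω₄, ω₅ }
  (now 9)
Iteration 2. New:
  { ω₁ }  = S∖{ ω₂, ω₃, ω₄, ω₅ }
  { ω₁, ω₂, ω₃ }  = { ω₂ } ∪ { ω₁, ω₃ }
  { ω₁, ω₂, ω₄, ω₅ }  = { ω₁, ω₄, ω₅ } ∪ { ω₂ }
  (now 12)
Iteration 3 (3 new):
  { ω₃ }  = S∖{ ω₁, ω₂, ω₄, ω₅ }
  { ω₁, ω₂ }  = { ω₂ } ∪ { ω₁ }
  { ω₄, ω₅ }  = S∖{ ω₁, ω₂, ω₃ }
  (now 15)
Iteration 4 adds 1:
  { ω₃, ω₄, ω₅ }  = S∖{ ω₁, ω₂ }
  (now 16)
Iteration 5: closed — nothing new.

σ(𝒜) = { ∅, { ω₁ }, { ω₂ }, { ω₃ }, { ω₁, ω₂ }, { ω₁, ω₃ }, { ω₂, ω₃ }, { ω₄, ω₅ }, { ω₁, ω₂, ω₃ }, { ω₁, ω₄, ω₅ }, { ω₂, ω₄, ω₅ }, { ω₃, ω₄, ω₅ }, { ω₁, ω₂, ω₄, ω₅ }, { ω₁, ω₃, ω₄, ω₅ }, { ω₂, ω₃, ω₄, ω₅ }, S }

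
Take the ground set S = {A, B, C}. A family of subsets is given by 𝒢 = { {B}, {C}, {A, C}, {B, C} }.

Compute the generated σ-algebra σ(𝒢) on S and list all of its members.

Start: 𝒢 ∪ {∅, S} = { {}, {B}, {C}, {A, C}, {B, C}, S }.
Round 1: 2 new —
  {A}  = complement {B, C}
  {A, B}  = complement {C}
Round 2 adds nothing — fixpoint reached.

σ(𝒢) = { {}, {A}, {B}, {C}, {A, B}, {A, C}, {B, C}, S }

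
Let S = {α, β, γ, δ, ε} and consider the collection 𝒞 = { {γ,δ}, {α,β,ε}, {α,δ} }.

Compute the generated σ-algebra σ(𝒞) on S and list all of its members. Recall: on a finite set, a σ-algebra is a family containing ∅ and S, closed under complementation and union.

Answer: σ(𝒞) = { {}, {α}, {γ}, {δ}, {α,γ}, {α,δ}, {β,ε}, {γ,δ}, {α,β,ε}, {α,γ,δ}, {β,γ,ε}, {β,δ,ε}, {α,β,γ,ε}, {α,β,δ,ε}, {β,γ,δ,ε}, S }

Derivation:
Seed the family with 𝒞 together with ∅ and S: { {}, {α,δ}, {γ,δ}, {α,β,ε}, S }.
Step 1 adds 3:
  {α,γ,δ}  = {γ,δ} ∪ {α,δ}
  {β,γ,ε}  = S∖{α,δ}
  {α,β,δ,ε}  = {α,β,ε} ∪ {α,δ}
  [8 total]
Step 2: +4 →
  {γ}  = S∖{α,β,δ,ε}
  {β,ε}  = S∖{α,γ,δ}
  {α,β,γ,ε}  = {α,β,ε} ∪ {β,γ,ε}
  {β,γ,δ,ε}  = {γ,δ} ∪ {β,γ,ε}
  [12 total]
Step 3 (2 new):
  {α}  = S∖{β,γ,δ,ε}
  {δ}  = S∖{α,β,γ,ε}
  [14 total]
Step 4. New:
  {α,γ}  = {γ} ∪ {α}
  {β,δ,ε}  = {β,ε} ∪ {δ}
  [16 total]
Step 5: already closed under ᶜ and ∪.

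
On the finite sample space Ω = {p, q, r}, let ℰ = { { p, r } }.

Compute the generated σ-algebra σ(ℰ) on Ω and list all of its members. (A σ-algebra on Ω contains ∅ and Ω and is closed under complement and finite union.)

Answer: σ(ℰ) = { ∅, { q }, { p, r }, Ω }

Check:
Initial family (3 sets): { ∅, { p, r }, Ω }.
Round 1: +1 →
  { q }  = ᶜ of { p, r }
  [4 total]
Round 2: no new sets; the family is a σ-algebra.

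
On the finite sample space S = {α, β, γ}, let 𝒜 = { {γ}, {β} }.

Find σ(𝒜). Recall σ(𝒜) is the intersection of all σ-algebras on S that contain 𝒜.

σ(𝒜) = { {}, {α}, {β}, {γ}, {α, β}, {α, γ}, {β, γ}, S }

Trace:
Initial family (4 sets): { {}, {β}, {γ}, S }.
Round 1: 3 new —
  {α, β}  = ᶜ of {γ}
  {α, γ}  = ᶜ of {β}
  {β, γ}  = {γ} ∪ {β}
Round 2. New:
  {α}  = ᶜ of {β, γ}
After Round 3 the family is unchanged; done.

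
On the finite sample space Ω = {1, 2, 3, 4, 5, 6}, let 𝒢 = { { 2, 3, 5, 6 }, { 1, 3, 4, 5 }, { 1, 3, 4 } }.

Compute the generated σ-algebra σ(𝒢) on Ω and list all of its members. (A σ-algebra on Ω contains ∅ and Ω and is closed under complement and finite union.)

Take S₀ = 𝒢 ∪ {∅, Ω} = { {  }, { 1, 3, 4 }, { 1, 3, 4, 5 }, { 2, 3, 5, 6 }, Ω }.
Pass 1 (3 new):
  { 1, 4 }  = ᶜ of { 2, 3, 5, 6 }
  { 2, 6 }  = ᶜ of { 1, 3, 4, 5 }
  { 2, 5, 6 }  = ᶜ of { 1, 3, 4 }
  [8 total]
Pass 2 adds 3:
  { 1, 2, 4, 6 }  = { 2, 6 } ∪ { 1, 4 }
  { 1, 2, 3, 4, 6 }  = { 2, 6 } ∪ { 1, 3, 4 }
  { 1, 2, 4, 5, 6 }  = { 2, 5, 6 } ∪ { 1, 4 }
  [11 total]
Pass 3. New:
  { 3 }  = ᶜ of { 1, 2, 4, 5, 6 }
  { 5 }  = ᶜ of { 1, 2, 3, 4, 6 }
  { 3, 5 }  = ᶜ of { 1, 2, 4, 6 }
  [14 total]
Pass 4. New:
  { 1, 4, 5 }  = { 1, 4 } ∪ { 5 }
  { 2, 3, 6 }  = { 3 } ∪ { 2, 6 }
  [16 total]
Pass 5: stable.

σ(𝒢) = { {  }, { 3 }, { 5 }, { 1, 4 }, { 2, 6 }, { 3, 5 }, { 1, 3, 4 }, { 1, 4, 5 }, { 2, 3, 6 }, { 2, 5, 6 }, { 1, 2, 4, 6 }, { 1, 3, 4, 5 }, { 2, 3, 5, 6 }, { 1, 2, 3, 4, 6 }, { 1, 2, 4, 5, 6 }, Ω }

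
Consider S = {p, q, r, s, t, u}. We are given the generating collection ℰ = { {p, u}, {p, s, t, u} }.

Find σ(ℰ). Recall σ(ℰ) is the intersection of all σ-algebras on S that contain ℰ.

Seed the family with ℰ together with ∅ and S: { {}, {p, u}, {p, s, t, u}, S }.
Pass 1. New:
  {q, r}  = S∖{p, s, t, u}
  {q, r, s, t}  = S∖{p, u}
  (now 6)
Pass 2: 1 new —
  {p, q, r, u}  = {q, r} ∪ {p, u}
  (now 7)
Pass 3 (1 new):
  {s, t}  = S∖{p, q, r, u}
  (now 8)
Pass 4: closed — nothing new.

|σ(ℰ)| = 8.  σ(ℰ) = { {}, {p, u}, {q, r}, {s, t}, {p, q, r, u}, {p, s, t, u}, {q, r, s, t}, S }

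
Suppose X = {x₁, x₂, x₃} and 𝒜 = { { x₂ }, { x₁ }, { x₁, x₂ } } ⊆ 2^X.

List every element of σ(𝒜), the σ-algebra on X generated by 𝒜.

Take S₀ = 𝒜 ∪ {∅, X} = { {  }, { x₁ }, { x₂ }, { x₁, x₂ }, X }.
Round 1 (3 new):
  { x₃ }  = { x₁, x₂ }ᶜ
  { x₁, x₃ }  = { x₂ }ᶜ
  { x₂, x₃ }  = { x₁ }ᶜ
  [8 total]
Round 2 adds nothing — fixpoint reached.

Hence σ(𝒜) has 8 members: { {  }, { x₁ }, { x₂ }, { x₃ }, { x₁, x₂ }, { x₁, x₃ }, { x₂, x₃ }, X }.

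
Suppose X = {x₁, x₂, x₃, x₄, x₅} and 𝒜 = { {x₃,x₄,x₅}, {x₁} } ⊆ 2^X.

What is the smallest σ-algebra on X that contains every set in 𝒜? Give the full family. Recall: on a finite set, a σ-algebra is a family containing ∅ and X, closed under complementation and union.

Begin from { {}, {x₁}, {x₃,x₄,x₅}, X } (that is, 𝒜 plus ∅ and X).
Step 1. New:
  {x₁,x₂}  = {x₃,x₄,x₅}ᶜ
  {x₁,x₃,x₄,x₅}  = {x₁} ∪ {x₃,x₄,x₅}
  {x₂,x₃,x₄,x₅}  = {x₁}ᶜ
  [7 total]
Step 2. New:
  {x₂}  = {x₁,x₃,x₄,x₅}ᶜ
  [8 total]
After Step 3 the family is unchanged; done.

Hence σ(𝒜) has 8 members: { {}, {x₁}, {x₂}, {x₁,x₂}, {x₃,x₄,x₅}, {x₁,x₃,x₄,x₅}, {x₂,x₃,x₄,x₅}, X }.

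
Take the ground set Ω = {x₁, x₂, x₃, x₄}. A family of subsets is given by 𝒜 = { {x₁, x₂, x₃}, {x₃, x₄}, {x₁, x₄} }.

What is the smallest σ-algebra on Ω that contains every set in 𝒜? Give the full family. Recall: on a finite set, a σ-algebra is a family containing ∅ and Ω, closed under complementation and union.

σ(𝒜) (16 sets): { ∅, {x₁}, {x₂}, {x₃}, {x₄}, {x₁, x₂}, {x₁, x₃}, {x₁, x₄}, {x₂, x₃}, {x₂, x₄}, {x₃, x₄}, {x₁, x₂, x₃}, {x₁, x₂, x₄}, {x₁, x₃, x₄}, {x₂, x₃, x₄}, Ω }

Working:
Begin from { ∅, {x₁, x₄}, {x₃, x₄}, {x₁, x₂, x₃}, Ω } (that is, 𝒜 plus ∅ and Ω).
Iteration 1. New:
  {x₄}  = complement {x₁, x₂, x₃}
  {x₁, x₂}  = complement {x₃, x₄}
  {x₂, x₃}  = complement {x₁, x₄}
  {x₁, x₃, x₄}  = {x₃, x₄} ∪ {x₁, x₄}
  [9 total]
Iteration 2 (3 new):
  {x₂}  = complement {x₁, x₃, x₄}
  {x₁, x₂, x₄}  = {x₁, x₂} ∪ {x₁, x₄}
  {x₂, x₃, x₄}  = {x₃, x₄} ∪ {x₂, x₃}
  [12 total]
Iteration 3 (3 new):
  {x₁}  = complement {x₂, x₃, x₄}
  {x₃}  = complement {x₁, x₂, x₄}
  {x₂, x₄}  = {x₄} ∪ {x₂}
  [15 total]
Iteration 4 (1 new):
  {x₁, x₃}  = complement {x₂, x₄}
  [16 total]
Iteration 5 adds nothing — fixpoint reached.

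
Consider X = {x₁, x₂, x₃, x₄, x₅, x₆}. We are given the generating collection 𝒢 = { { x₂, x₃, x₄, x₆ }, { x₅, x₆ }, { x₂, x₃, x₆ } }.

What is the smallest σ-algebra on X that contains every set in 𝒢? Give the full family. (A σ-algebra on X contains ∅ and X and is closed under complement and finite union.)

Take S₀ = 𝒢 ∪ {∅, X} = { {  }, { x₅, x₆ }, { x₂, x₃, x₆ }, { x₂, x₃, x₄, x₆ }, X }.
Step 1 adds 5:
  { x₁, x₅ }  = complement { x₂, x₃, x₄, x₆ }
  { x₁, x₄, x₅ }  = complement { x₂, x₃, x₆ }
  { x₁, x₂, x₃, x₄ }  = complement { x₅, x₆ }
  { x₂, x₃, x₅, x₆ }  = { x₅, x₆ } ∪ { x₂, x₃, x₆ }
  { x₂, x₃, x₄, x₅, x₆ }  = { x₅, x₆ } ∪ { x₂, x₃, x₄, x₆ }
  |family| = 10
Step 2 (7 new):
  { x₁ }  = complement { x₂, x₃, x₄, x₅, x₆ }
  { x₁, x₄ }  = complement { x₂, x₃, x₅, x₆ }
  { x₁, x₅, x₆ }  = { x₅, x₆ } ∪ { x₁, x₅ }
  { x₁, x₄, x₅, x₆ }  = { x₁, x₄, x₅ } ∪ { x₅, x₆ }
  { x₁, x₂, x₃, x₄, x₅ }  = { x₁, x₄, x₅ } ∪ { x₁, x₂, x₃, x₄ }
  { x₁, x₂, x₃, x₄, x₆ }  = { x₂, x₃, x₆ } ∪ { x₁, x₂, x₃, x₄ }
  { x₁, x₂, x₃, x₅, x₆ }  = { x₂, x₃, x₆ } ∪ { x₁, x₅ }
  |family| = 17
Step 3 (6 new):
  { x₄ }  = complement { x₁, x₂, x₃, x₅, x₆ }
  { x₅ }  = complement { x₁, x₂, x₃, x₄, x₆ }
  { x₆ }  = complement { x₁, x₂, x₃, x₄, x₅ }
  { x₂, x₃ }  = complement { x₁, x₄, x₅, x₆ }
  { x₂, x₃, x₄ }  = complement { x₁, x₅, x₆ }
  { x₁, x₂, x₃, x₆ }  = { x₂, x₃, x₆ } ∪ { x₁ }
  |family| = 23
Step 4: 9 new —
  { x₁, x₆ }  = { x₁ } ∪ { x₆ }
  { x₄, x₅ }  = complement { x₁, x₂, x₃, x₆ }
  { x₄, x₆ }  = { x₆ } ∪ { x₄ }
  { x₁, x₂, x₃ }  = { x₁ } ∪ { x₂, x₃ }
  { x₁, x₄, x₆ }  = { x₆ } ∪ { x₁, x₄ }
  { x₂, x₃, x₅ }  = { x₅ } ∪ { x₂, x₃ }
  { x₄, x₅, x₆ }  = { x₅, x₆ } ∪ { x₄ }
  { x₁, x₂, x₃, x₅ }  = { x₂, x₃ } ∪ { x₁, x₅ }
  { x₂, x₃, x₄, x₅ }  = { x₂, x₃, x₄ } ∪ { x₅ }
  |family| = 32
After Step 5 the family is unchanged; done.

|σ(𝒢)| = 32.  σ(𝒢) = { {  }, { x₁ }, { x₄ }, { x₅ }, { x₆ }, { x₁, x₄ }, { x₁, x₅ }, { x₁, x₆ }, { x₂, x₃ }, { x₄, x₅ }, { x₄, x₆ }, { x₅, x₆ }, { x₁, x₂, x₃ }, { x₁, x₄, x₅ }, { x₁, x₄, x₆ }, { x₁, x₅, x₆ }, { x₂, x₃, x₄ }, { x₂, x₃, x₅ }, { x₂, x₃, x₆ }, { x₄, x₅, x₆ }, { x₁, x₂, x₃, x₄ }, { x₁, x₂, x₃, x₅ }, { x₁, x₂, x₃, x₆ }, { x₁, x₄, x₅, x₆ }, { x₂, x₃, x₄, x₅ }, { x₂, x₃, x₄, x₆ }, { x₂, x₃, x₅, x₆ }, { x₁, x₂, x₃, x₄, x₅ }, { x₁, x₂, x₃, x₄, x₆ }, { x₁, x₂, x₃, x₅, x₆ }, { x₂, x₃, x₄, x₅, x₆ }, X }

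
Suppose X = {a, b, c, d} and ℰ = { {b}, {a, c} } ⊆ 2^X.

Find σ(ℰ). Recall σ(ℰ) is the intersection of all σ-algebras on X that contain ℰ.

σ(ℰ) = { ∅, {b}, {d}, {a, c}, {b, d}, {a, b, c}, {a, c, d}, X }

Check:
Seed the family with ℰ together with ∅ and X: { ∅, {b}, {a, c}, X }.
Step 1: 3 new —
  {b, d}  = X∖{a, c}
  {a, b, c}  = {b} ∪ {a, c}
  {a, c, d}  = X∖{b}
  [7 total]
Step 2: +1 →
  {d}  = X∖{a, b, c}
  [8 total]
After Step 3 the family is unchanged; done.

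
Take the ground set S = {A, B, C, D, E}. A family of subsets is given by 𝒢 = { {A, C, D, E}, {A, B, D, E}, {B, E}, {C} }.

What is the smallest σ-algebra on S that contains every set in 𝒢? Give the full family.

|σ(𝒢)| = 16.  σ(𝒢) = { {}, {B}, {C}, {E}, {A, D}, {B, C}, {B, E}, {C, E}, {A, B, D}, {A, C, D}, {A, D, E}, {B, C, E}, {A, B, C, D}, {A, B, D, E}, {A, C, D, E}, S }

Working:
Take S₀ = 𝒢 ∪ {∅, S} = { {}, {C}, {B, E}, {A, B, D, E}, {A, C, D, E}, S }.
Step 1 (3 new):
  {B}  = {A, C, D, E}ᶜ
  {A, C, D}  = {B, E}ᶜ
  {B, C, E}  = {C} ∪ {B, E}
  (now 9)
Step 2 adds 3:
  {A, D}  = {B, C, E}ᶜ
  {B, C}  = {B} ∪ {C}
  {A, B, C, D}  = {B} ∪ {A, C, D}
  (now 12)
Step 3: 3 new —
  {E}  = {A, B, C, D}ᶜ
  {A, B, D}  = {A, D} ∪ {B}
  {A, D, E}  = {B, C}ᶜ
  (now 15)
Step 4: +1 →
  {C, E}  = {A, B, D}ᶜ
  (now 16)
Step 5 adds nothing — fixpoint reached.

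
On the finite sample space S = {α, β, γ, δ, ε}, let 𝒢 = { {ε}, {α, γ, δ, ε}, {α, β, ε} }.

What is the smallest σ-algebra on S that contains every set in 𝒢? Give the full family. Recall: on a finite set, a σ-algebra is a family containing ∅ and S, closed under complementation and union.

Seed the family with 𝒢 together with ∅ and S: { ∅, {ε}, {α, β, ε}, {α, γ, δ, ε}, S }.
Pass 1: +3 →
  {β}  = ᶜ of {α, γ, δ, ε}
  {γ, δ}  = ᶜ of {α, β, ε}
  {α, β, γ, δ}  = ᶜ of {ε}
Pass 2: +3 →
  {β, ε}  = {β} ∪ {ε}
  {β, γ, δ}  = {β} ∪ {γ, δ}
  {γ, δ, ε}  = {γ, δ} ∪ {ε}
Pass 3 (4 new):
  {α, β}  = ᶜ of {γ, δ, ε}
  {α, ε}  = ᶜ of {β, γ, δ}
  {α, γ, δ}  = ᶜ of {β, ε}
  {β, γ, δ, ε}  = {β, ε} ∪ {γ, δ}
Pass 4: 1 new —
  {α}  = ᶜ of {β, γ, δ, ε}
Pass 5: closed — nothing new.

σ(𝒢) = { ∅, {α}, {β}, {ε}, {α, β}, {α, ε}, {β, ε}, {γ, δ}, {α, β, ε}, {α, γ, δ}, {β, γ, δ}, {γ, δ, ε}, {α, β, γ, δ}, {α, γ, δ, ε}, {β, γ, δ, ε}, S }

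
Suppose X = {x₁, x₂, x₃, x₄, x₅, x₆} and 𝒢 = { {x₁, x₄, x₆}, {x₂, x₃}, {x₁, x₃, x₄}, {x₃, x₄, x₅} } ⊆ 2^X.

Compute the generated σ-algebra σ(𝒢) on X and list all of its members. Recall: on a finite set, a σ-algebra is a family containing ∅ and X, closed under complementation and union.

Take S₀ = 𝒢 ∪ {∅, X} = { {}, {x₂, x₃}, {x₁, x₃, x₄}, {x₁, x₄, x₆}, {x₃, x₄, x₅}, X }.
Round 1 adds 10:
  {x₁, x₂, x₆}  = ᶜ of {x₃, x₄, x₅}
  {x₂, x₃, x₅}  = ᶜ of {x₁, x₄, x₆}
  {x₂, x₅, x₆}  = ᶜ of {x₁, x₃, x₄}
  {x₁, x₂, x₃, x₄}  = {x₁, x₃, x₄} ∪ {x₂, x₃}
  {x₁, x₃, x₄, x₅}  = {x₃, x₄, x₅} ∪ {x₁, x₃, x₄}
  {x₁, x₃, x₄, x₆}  = {x₁, x₃, x₄} ∪ {x₁, x₄, x₆}
  {x₁, x₄, x₅, x₆}  = ᶜ of {x₂, x₃}
  {x₂, x₃, x₄, x₅}  = {x₃, x₄, x₅} ∪ {x₂, x₃}
  {x₁, x₂, x₃, x₄, x₆}  = {x₂, x₃} ∪ {x₁, x₄, x₆}
  {x₁, x₃, x₄, x₅, x₆}  = {x₃, x₄, x₅} ∪ {x₁, x₄, x₆}
  [16 total]
Round 2: +14 →
  {x₂}  = ᶜ of {x₁, x₃, x₄, x₅, x₆}
  {x₅}  = ᶜ of {x₁, x₂, x₃, x₄, x₆}
  {x₁, x₆}  = ᶜ of {x₂, x₃, x₄, x₅}
  {x₂, x₅}  = ᶜ of {x₁, x₃, x₄, x₆}
  {x₂, x₆}  = ᶜ of {x₁, x₃, x₄, x₅}
  {x₅, x₆}  = ᶜ of {x₁, x₂, x₃, x₄}
  {x₁, x₂, x₃, x₆}  = {x₂, x₃} ∪ {x₁, x₂, x₆}
  {x₁, x₂, x₄, x₆}  = {x₁, x₄, x₆} ∪ {x₁, x₂, x₆}
  {x₁, x₂, x₅, x₆}  = {x₂, x₅, x₆} ∪ {x₁, x₂, x₆}
  {x₂, x₃, x₅, x₆}  = {x₂, x₅, x₆} ∪ {x₂, x₃, x₅}
  {x₁, x₂, x₃, x₄, x₅}  = {x₃, x₄, x₅} ∪ {x₁, x₂, x₃, x₄}
  {x₁, x₂, x₃, x₅, x₆}  = {x₂, x₃, x₅} ∪ {x₁, x₂, x₆}
  {x₁, x₂, x₄, x₅, x₆}  = {x₁, x₄, x₅, x₆} ∪ {x₂, x₅, x₆}
  {x₂, x₃, x₄, x₅, x₆}  = {x₃, x₄, x₅} ∪ {x₂, x₅, x₆}
  [30 total]
Round 3. New:
  {x₁}  = ᶜ of {x₂, x₃, x₄, x₅, x₆}
  {x₃}  = ᶜ of {x₁, x₂, x₄, x₅, x₆}
  {x₄}  = ᶜ of {x₁, x₂, x₃, x₅, x₆}
  {x₆}  = ᶜ of {x₁, x₂, x₃, x₄, x₅}
  {x₁, x₄}  = ᶜ of {x₂, x₃, x₅, x₆}
  {x₃, x₄}  = ᶜ of {x₁, x₂, x₅, x₆}
  {x₃, x₅}  = ᶜ of {x₁, x₂, x₄, x₆}
  {x₄, x₅}  = ᶜ of {x₁, x₂, x₃, x₆}
  {x₁, x₅, x₆}  = {x₅, x₆} ∪ {x₁, x₆}
  {x₂, x₃, x₆}  = {x₂, x₆} ∪ {x₂, x₃}
  {x₃, x₄, x₅, x₆}  = {x₃, x₄, x₅} ∪ {x₅, x₆}
  [41 total]
Round 4 (23 new):
  {x₁, x₂}  = ᶜ of {x₃, x₄, x₅, x₆}
  {x₁, x₃}  = {x₃} ∪ {x₁}
  {x₁, x₅}  = {x₁} ∪ {x₅}
  {x₂, x₄}  = {x₂} ∪ {x₄}
  {x₃, x₆}  = {x₃} ∪ {x₆}
  {x₄, x₆}  = {x₄} ∪ {x₆}
  {x₁, x₂, x₃}  = {x₂, x₃} ∪ {x₁}
  {x₁, x₂, x₄}  = {x₂} ∪ {x₁, x₄}
  {x₁, x₂, x₅}  = {x₁} ∪ {x₂, x₅}
  {x₁, x₃, x₅}  = {x₃, x₅} ∪ {x₁}
  {x₁, x₃, x₆}  = {x₁, x₆} ∪ {x₃}
  {x₁, x₄, x₅}  = ᶜ of {x₂, x₃, x₆}
  {x₂, x₃, x₄}  = ᶜ of {x₁, x₅, x₆}
  {x₂, x₄, x₅}  = {x₂} ∪ {x₄, x₅}
  {x₂, x₄, x₆}  = {x₂, x₆} ∪ {x₄}
  {x₃, x₄, x₆}  = {x₃, x₄} ∪ {x₆}
  {x₃, x₅, x₆}  = {x₃, x₅} ∪ {x₅, x₆}
  {x₄, x₅, x₆}  = {x₄, x₅} ∪ {x₅, x₆}
  {x₁, x₂, x₃, x₅}  = {x₁} ∪ {x₂, x₃, x₅}
  {x₁, x₂, x₄, x₅}  = {x₂, x₅} ∪ {x₁, x₄}
  {x₁, x₃, x₅, x₆}  = {x₁, x₆} ∪ {x₃, x₅}
  {x₂, x₃, x₄, x₆}  = {x₃, x₄} ∪ {x₂, x₃, x₆}
  {x₂, x₄, x₅, x₆}  = {x₄, x₅} ∪ {x₂, x₆}
  [64 total]
Round 5 adds nothing — fixpoint reached.

|σ(𝒢)| = 64.  σ(𝒢) = { {}, {x₁}, {x₂}, {x₃}, {x₄}, {x₅}, {x₆}, {x₁, x₂}, {x₁, x₃}, {x₁, x₄}, {x₁, x₅}, {x₁, x₆}, {x₂, x₃}, {x₂, x₄}, {x₂, x₅}, {x₂, x₆}, {x₃, x₄}, {x₃, x₅}, {x₃, x₆}, {x₄, x₅}, {x₄, x₆}, {x₅, x₆}, {x₁, x₂, x₃}, {x₁, x₂, x₄}, {x₁, x₂, x₅}, {x₁, x₂, x₆}, {x₁, x₃, x₄}, {x₁, x₃, x₅}, {x₁, x₃, x₆}, {x₁, x₄, x₅}, {x₁, x₄, x₆}, {x₁, x₅, x₆}, {x₂, x₃, x₄}, {x₂, x₃, x₅}, {x₂, x₃, x₆}, {x₂, x₄, x₅}, {x₂, x₄, x₆}, {x₂, x₅, x₆}, {x₃, x₄, x₅}, {x₃, x₄, x₆}, {x₃, x₅, x₆}, {x₄, x₅, x₆}, {x₁, x₂, x₃, x₄}, {x₁, x₂, x₃, x₅}, {x₁, x₂, x₃, x₆}, {x₁, x₂, x₄, x₅}, {x₁, x₂, x₄, x₆}, {x₁, x₂, x₅, x₆}, {x₁, x₃, x₄, x₅}, {x₁, x₃, x₄, x₆}, {x₁, x₃, x₅, x₆}, {x₁, x₄, x₅, x₆}, {x₂, x₃, x₄, x₅}, {x₂, x₃, x₄, x₆}, {x₂, x₃, x₅, x₆}, {x₂, x₄, x₅, x₆}, {x₃, x₄, x₅, x₆}, {x₁, x₂, x₃, x₄, x₅}, {x₁, x₂, x₃, x₄, x₆}, {x₁, x₂, x₃, x₅, x₆}, {x₁, x₂, x₄, x₅, x₆}, {x₁, x₃, x₄, x₅, x₆}, {x₂, x₃, x₄, x₅, x₆}, X }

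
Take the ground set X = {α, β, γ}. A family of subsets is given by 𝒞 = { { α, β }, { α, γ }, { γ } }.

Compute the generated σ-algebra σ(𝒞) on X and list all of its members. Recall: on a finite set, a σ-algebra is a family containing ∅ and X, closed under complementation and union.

σ(𝒞) (8 sets): { {  }, { α }, { β }, { γ }, { α, β }, { α, γ }, { β, γ }, X }

Working:
Begin from { {  }, { γ }, { α, β }, { α, γ }, X } (that is, 𝒞 plus ∅ and X).
Iteration 1 adds 1:
  { β }  = X∖{ α, γ }
Iteration 2. New:
  { β, γ }  = { γ } ∪ { β }
Iteration 3 adds 1:
  { α }  = X∖{ β, γ }
Iteration 4: no new sets; the family is a σ-algebra.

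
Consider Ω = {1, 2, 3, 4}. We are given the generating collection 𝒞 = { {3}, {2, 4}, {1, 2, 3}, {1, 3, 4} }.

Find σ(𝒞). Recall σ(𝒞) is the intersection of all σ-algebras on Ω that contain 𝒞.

Start: 𝒞 ∪ {∅, Ω} = { {}, {3}, {2, 4}, {1, 2, 3}, {1, 3, 4}, Ω }.
Iteration 1 (5 new):
  {2}  = ᶜ of {1, 3, 4}
  {4}  = ᶜ of {1, 2, 3}
  {1, 3}  = ᶜ of {2, 4}
  {1, 2, 4}  = ᶜ of {3}
  {2, 3, 4}  = {3} ∪ {2, 4}
  [11 total]
Iteration 2 (3 new):
  {1}  = ᶜ of {2, 3, 4}
  {2, 3}  = {2} ∪ {3}
  {3, 4}  = {3} ∪ {4}
  [14 total]
Iteration 3. New:
  {1, 2}  = ᶜ of {3, 4}
  {1, 4}  = ᶜ of {2, 3}
  [16 total]
Iteration 4: already closed under ᶜ and ∪.

Hence σ(𝒞) has 16 members: { {}, {1}, {2}, {3}, {4}, {1, 2}, {1, 3}, {1, 4}, {2, 3}, {2, 4}, {3, 4}, {1, 2, 3}, {1, 2, 4}, {1, 3, 4}, {2, 3, 4}, Ω }.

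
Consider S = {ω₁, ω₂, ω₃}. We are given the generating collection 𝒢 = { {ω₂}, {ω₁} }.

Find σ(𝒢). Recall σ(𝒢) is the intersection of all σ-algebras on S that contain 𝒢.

Take S₀ = 𝒢 ∪ {∅, S} = { ∅, {ω₁}, {ω₂}, S }.
Round 1 adds 3:
  {ω₁, ω₂}  = {ω₂} ∪ {ω₁}
  {ω₁, ω₃}  = {ω₂}ᶜ
  {ω₂, ω₃}  = {ω₁}ᶜ
  |family| = 7
Round 2: 1 new —
  {ω₃}  = {ω₁, ω₂}ᶜ
  |family| = 8
After Round 3 the family is unchanged; done.

|σ(𝒢)| = 8.  σ(𝒢) = { ∅, {ω₁}, {ω₂}, {ω₃}, {ω₁, ω₂}, {ω₁, ω₃}, {ω₂, ω₃}, S }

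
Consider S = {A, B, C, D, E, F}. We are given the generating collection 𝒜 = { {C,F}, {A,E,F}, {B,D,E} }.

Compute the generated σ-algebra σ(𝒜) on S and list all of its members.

|σ(𝒜)| = 32.  σ(𝒜) = { {}, {A}, {C}, {E}, {F}, {A,C}, {A,E}, {A,F}, {B,D}, {C,E}, {C,F}, {E,F}, {A,B,D}, {A,C,E}, {A,C,F}, {A,E,F}, {B,C,D}, {B,D,E}, {B,D,F}, {C,E,F}, {A,B,C,D}, {A,B,D,E}, {A,B,D,F}, {A,C,E,F}, {B,C,D,E}, {B,C,D,F}, {B,D,E,F}, {A,B,C,D,E}, {A,B,C,D,F}, {A,B,D,E,F}, {B,C,D,E,F}, S }

Working:
Seed the family with 𝒜 together with ∅ and S: { {}, {C,F}, {A,E,F}, {B,D,E}, S }.
Step 1: 6 new —
  {A,C,F}  = S∖{B,D,E}
  {B,C,D}  = S∖{A,E,F}
  {A,B,D,E}  = S∖{C,F}
  {A,C,E,F}  = {A,E,F} ∪ {C,F}
  {A,B,D,E,F}  = {A,E,F} ∪ {B,D,E}
  {B,C,D,E,F}  = {C,F} ∪ {B,D,E}
  |family| = 11
Step 2 (7 new):
  {A}  = S∖{B,C,D,E,F}
  {C}  = S∖{A,B,D,E,F}
  {B,D}  = S∖{A,C,E,F}
  {B,C,D,E}  = {B,C,D} ∪ {B,D,E}
  {B,C,D,F}  = {B,C,D} ∪ {C,F}
  {A,B,C,D,E}  = {B,C,D} ∪ {A,B,D,E}
  {A,B,C,D,F}  = {B,C,D} ∪ {A,C,F}
  |family| = 18
Step 3 (7 new):
  {E}  = S∖{A,B,C,D,F}
  {F}  = S∖{A,B,C,D,E}
  {A,C}  = {C} ∪ {A}
  {A,E}  = S∖{B,C,D,F}
  {A,F}  = S∖{B,C,D,E}
  {A,B,D}  = {B,D} ∪ {A}
  {A,B,C,D}  = {B,C,D} ∪ {A}
  |family| = 25
Step 4: +7 →
  {C,E}  = {E} ∪ {C}
  {E,F}  = S∖{A,B,C,D}
  {A,C,E}  = {E} ∪ {A,C}
  {B,D,F}  = {F} ∪ {B,D}
  {C,E,F}  = S∖{A,B,D}
  {A,B,D,F}  = {A,F} ∪ {A,B,D}
  {B,D,E,F}  = S∖{A,C}
  |family| = 32
Step 5: already closed under ᶜ and ∪.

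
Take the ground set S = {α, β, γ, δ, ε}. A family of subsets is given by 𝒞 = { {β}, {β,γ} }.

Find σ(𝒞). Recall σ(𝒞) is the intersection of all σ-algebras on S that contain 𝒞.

Seed the family with 𝒞 together with ∅ and S: { {}, {β}, {β,γ}, S }.
Step 1: +2 →
  {α,δ,ε}  = S∖{β,γ}
  {α,γ,δ,ε}  = S∖{β}
  (now 6)
Step 2 adds 1:
  {α,β,δ,ε}  = {α,δ,ε} ∪ {β}
  (now 7)
Step 3 adds 1:
  {γ}  = S∖{α,β,δ,ε}
  (now 8)
Step 4: no new sets; the family is a σ-algebra.

|σ(𝒞)| = 8.  σ(𝒞) = { {}, {β}, {γ}, {β,γ}, {α,δ,ε}, {α,β,δ,ε}, {α,γ,δ,ε}, S }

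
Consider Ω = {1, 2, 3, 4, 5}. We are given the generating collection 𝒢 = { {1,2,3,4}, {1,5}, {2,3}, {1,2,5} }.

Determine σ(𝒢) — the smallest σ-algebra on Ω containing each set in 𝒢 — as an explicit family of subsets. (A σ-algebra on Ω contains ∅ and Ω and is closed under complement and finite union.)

Start: 𝒢 ∪ {∅, Ω} = { {}, {1,5}, {2,3}, {1,2,5}, {1,2,3,4}, Ω }.
Round 1: +5 →
  {5}  = {1,2,3,4}ᶜ
  {3,4}  = {1,2,5}ᶜ
  {1,4,5}  = {2,3}ᶜ
  {2,3,4}  = {1,5}ᶜ
  {1,2,3,5}  = {1,2,5} ∪ {2,3}
  |family| = 11
Round 2 (6 new):
  {4}  = {1,2,3,5}ᶜ
  {2,3,5}  = {5} ∪ {2,3}
  {3,4,5}  = {3,4} ∪ {5}
  {1,2,4,5}  = {1,4,5} ∪ {1,2,5}
  {1,3,4,5}  = {1,4,5} ∪ {3,4}
  {2,3,4,5}  = {2,3,4} ∪ {5}
  |family| = 17
Round 3 adds 6:
  {1}  = {2,3,4,5}ᶜ
  {2}  = {1,3,4,5}ᶜ
  {3}  = {1,2,4,5}ᶜ
  {1,2}  = {3,4,5}ᶜ
  {1,4}  = {2,3,5}ᶜ
  {4,5}  = {4} ∪ {5}
  |family| = 23
Round 4. New:
  {1,3}  = {3} ∪ {1}
  {2,4}  = {2} ∪ {4}
  {2,5}  = {2} ∪ {5}
  {3,5}  = {5} ∪ {3}
  {1,2,3}  = {4,5}ᶜ
  {1,2,4}  = {1,2} ∪ {1,4}
  {1,3,4}  = {3,4} ∪ {1,4}
  {1,3,5}  = {3} ∪ {1,5}
  {2,4,5}  = {2} ∪ {4,5}
  |family| = 32
Round 5: no new sets; the family is a σ-algebra.

σ(𝒢) = { {}, {1}, {2}, {3}, {4}, {5}, {1,2}, {1,3}, {1,4}, {1,5}, {2,3}, {2,4}, {2,5}, {3,4}, {3,5}, {4,5}, {1,2,3}, {1,2,4}, {1,2,5}, {1,3,4}, {1,3,5}, {1,4,5}, {2,3,4}, {2,3,5}, {2,4,5}, {3,4,5}, {1,2,3,4}, {1,2,3,5}, {1,2,4,5}, {1,3,4,5}, {2,3,4,5}, Ω }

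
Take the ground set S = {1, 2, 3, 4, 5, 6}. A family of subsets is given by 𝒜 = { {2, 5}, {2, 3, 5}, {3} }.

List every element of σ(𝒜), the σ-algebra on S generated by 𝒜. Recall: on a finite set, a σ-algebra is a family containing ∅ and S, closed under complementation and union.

σ(𝒜) = { {}, {3}, {2, 5}, {1, 4, 6}, {2, 3, 5}, {1, 3, 4, 6}, {1, 2, 4, 5, 6}, S }

Check:
Start: 𝒜 ∪ {∅, S} = { {}, {3}, {2, 5}, {2, 3, 5}, S }.
Pass 1 adds 3:
  {1, 4, 6}  = complement {2, 3, 5}
  {1, 3, 4, 6}  = complement {2, 5}
  {1, 2, 4, 5, 6}  = complement {3}
Pass 2 adds nothing — fixpoint reached.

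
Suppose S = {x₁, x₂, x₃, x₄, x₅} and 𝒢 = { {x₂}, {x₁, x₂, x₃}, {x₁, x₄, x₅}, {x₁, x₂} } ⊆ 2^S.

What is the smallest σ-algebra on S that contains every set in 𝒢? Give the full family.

|σ(𝒢)| = 16.  σ(𝒢) = { {}, {x₁}, {x₂}, {x₃}, {x₁, x₂}, {x₁, x₃}, {x₂, x₃}, {x₄, x₅}, {x₁, x₂, x₃}, {x₁, x₄, x₅}, {x₂, x₄, x₅}, {x₃, x₄, x₅}, {x₁, x₂, x₄, x₅}, {x₁, x₃, x₄, x₅}, {x₂, x₃, x₄, x₅}, S }

Trace:
Take S₀ = 𝒢 ∪ {∅, S} = { {}, {x₂}, {x₁, x₂}, {x₁, x₂, x₃}, {x₁, x₄, x₅}, S }.
Iteration 1. New:
  {x₂, x₃}  = S∖{x₁, x₄, x₅}
  {x₄, x₅}  = S∖{x₁, x₂, x₃}
  {x₃, x₄, x₅}  = S∖{x₁, x₂}
  {x₁, x₂, x₄, x₅}  = {x₁, x₄, x₅} ∪ {x₁, x₂}
  {x₁, x₃, x₄, x₅}  = S∖{x₂}
  |family| = 11
Iteration 2 adds 3:
  {x₃}  = S∖{x₁, x₂, x₄, x₅}
  {x₂, x₄, x₅}  = {x₂} ∪ {x₄, x₅}
  {x₂, x₃, x₄, x₅}  = {x₃, x₄, x₅} ∪ {x₂}
  |family| = 14
Iteration 3: 2 new —
  {x₁}  = S∖{x₂, x₃, x₄, x₅}
  {x₁, x₃}  = S∖{x₂, x₄, x₅}
  |family| = 16
Iteration 4: stable.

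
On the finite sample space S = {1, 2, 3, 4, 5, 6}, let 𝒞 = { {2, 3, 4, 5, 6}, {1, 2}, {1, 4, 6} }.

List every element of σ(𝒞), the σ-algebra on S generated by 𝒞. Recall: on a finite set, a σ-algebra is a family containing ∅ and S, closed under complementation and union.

|σ(𝒞)| = 16.  σ(𝒞) = { {}, {1}, {2}, {1, 2}, {3, 5}, {4, 6}, {1, 3, 5}, {1, 4, 6}, {2, 3, 5}, {2, 4, 6}, {1, 2, 3, 5}, {1, 2, 4, 6}, {3, 4, 5, 6}, {1, 3, 4, 5, 6}, {2, 3, 4, 5, 6}, S }

Working:
Initial family (5 sets): { {}, {1, 2}, {1, 4, 6}, {2, 3, 4, 5, 6}, S }.
Round 1: +4 →
  {1}  = {2, 3, 4, 5, 6}ᶜ
  {2, 3, 5}  = {1, 4, 6}ᶜ
  {1, 2, 4, 6}  = {1, 2} ∪ {1, 4, 6}
  {3, 4, 5, 6}  = {1, 2}ᶜ
  — 9 sets.
Round 2: +3 →
  {3, 5}  = {1, 2, 4, 6}ᶜ
  {1, 2, 3, 5}  = {1, 2} ∪ {2, 3, 5}
  {1, 3, 4, 5, 6}  = {3, 4, 5, 6} ∪ {1, 4, 6}
  — 12 sets.
Round 3 adds 3:
  {2}  = {1, 3, 4, 5, 6}ᶜ
  {4, 6}  = {1, 2, 3, 5}ᶜ
  {1, 3, 5}  = {3, 5} ∪ {1}
  — 15 sets.
Round 4: 1 new —
  {2, 4, 6}  = {1, 3, 5}ᶜ
  — 16 sets.
Round 5: stable.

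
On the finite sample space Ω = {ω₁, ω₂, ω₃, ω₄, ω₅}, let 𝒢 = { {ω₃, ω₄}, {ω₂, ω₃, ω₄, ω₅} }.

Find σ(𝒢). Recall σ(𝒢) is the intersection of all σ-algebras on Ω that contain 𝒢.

Take S₀ = 𝒢 ∪ {∅, Ω} = { ∅, {ω₃, ω₄}, {ω₂, ω₃, ω₄, ω₅}, Ω }.
Round 1: 2 new —
  {ω₁}  = {ω₂, ω₃, ω₄, ω₅}ᶜ
  {ω₁, ω₂, ω₅}  = {ω₃, ω₄}ᶜ
Round 2 (1 new):
  {ω₁, ω₃, ω₄}  = {ω₃, ω₄} ∪ {ω₁}
Round 3. New:
  {ω₂, ω₅}  = {ω₁, ω₃, ω₄}ᶜ
After Round 4 the family is unchanged; done.

Hence σ(𝒢) has 8 members: { ∅, {ω₁}, {ω₂, ω₅}, {ω₃, ω₄}, {ω₁, ω₂, ω₅}, {ω₁, ω₃, ω₄}, {ω₂, ω₃, ω₄, ω₅}, Ω }.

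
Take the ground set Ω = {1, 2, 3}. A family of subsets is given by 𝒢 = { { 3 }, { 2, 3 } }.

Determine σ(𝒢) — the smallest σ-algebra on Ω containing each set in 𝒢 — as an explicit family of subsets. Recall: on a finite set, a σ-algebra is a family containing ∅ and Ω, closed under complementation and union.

Start: 𝒢 ∪ {∅, Ω} = { ∅, { 3 }, { 2, 3 }, Ω }.
Step 1 (2 new):
  { 1 }  = ᶜ of { 2, 3 }
  { 1, 2 }  = ᶜ of { 3 }
  — 6 sets.
Step 2 adds 1:
  { 1, 3 }  = { 3 } ∪ { 1 }
  — 7 sets.
Step 3 (1 new):
  { 2 }  = ᶜ of { 1, 3 }
  — 8 sets.
Step 4: no new sets; the family is a σ-algebra.

Hence σ(𝒢) has 8 members: { ∅, { 1 }, { 2 }, { 3 }, { 1, 2 }, { 1, 3 }, { 2, 3 }, Ω }.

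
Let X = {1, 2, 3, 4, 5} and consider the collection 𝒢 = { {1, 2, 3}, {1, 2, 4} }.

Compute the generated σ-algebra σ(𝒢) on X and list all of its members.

|σ(𝒢)| = 16.  σ(𝒢) = { {}, {3}, {4}, {5}, {1, 2}, {3, 4}, {3, 5}, {4, 5}, {1, 2, 3}, {1, 2, 4}, {1, 2, 5}, {3, 4, 5}, {1, 2, 3, 4}, {1, 2, 3, 5}, {1, 2, 4, 5}, X }

Working:
Take S₀ = 𝒢 ∪ {∅, X} = { {}, {1, 2, 3}, {1, 2, 4}, X }.
Iteration 1: 3 new —
  {3, 5}  = complement {1, 2, 4}
  {4, 5}  = complement {1, 2, 3}
  {1, 2, 3, 4}  = {1, 2, 3} ∪ {1, 2, 4}
  |family| = 7
Iteration 2: +4 →
  {5}  = complement {1, 2, 3, 4}
  {3, 4, 5}  = {4, 5} ∪ {3, 5}
  {1, 2, 3, 5}  = {1, 2, 3} ∪ {3, 5}
  {1, 2, 4, 5}  = {4, 5} ∪ {1, 2, 4}
  |family| = 11
Iteration 3 (3 new):
  {3}  = complement {1, 2, 4, 5}
  {4}  = complement {1, 2, 3, 5}
  {1, 2}  = complement {3, 4, 5}
  |family| = 14
Iteration 4: 2 new —
  {3, 4}  = {3} ∪ {4}
  {1, 2, 5}  = {1, 2} ∪ {5}
  |family| = 16
Iteration 5: closed — nothing new.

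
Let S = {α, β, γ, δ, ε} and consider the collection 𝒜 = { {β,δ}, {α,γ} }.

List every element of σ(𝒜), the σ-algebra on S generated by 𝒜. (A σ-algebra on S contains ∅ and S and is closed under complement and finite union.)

σ(𝒜) (8 sets): { {}, {ε}, {α,γ}, {β,δ}, {α,γ,ε}, {β,δ,ε}, {α,β,γ,δ}, S }

Check:
Start: 𝒜 ∪ {∅, S} = { {}, {α,γ}, {β,δ}, S }.
Pass 1: +3 →
  {α,γ,ε}  = complement {β,δ}
  {β,δ,ε}  = complement {α,γ}
  {α,β,γ,δ}  = {α,γ} ∪ {β,δ}
  [7 total]
Pass 2: +1 →
  {ε}  = complement {α,β,γ,δ}
  [8 total]
Pass 3: closed — nothing new.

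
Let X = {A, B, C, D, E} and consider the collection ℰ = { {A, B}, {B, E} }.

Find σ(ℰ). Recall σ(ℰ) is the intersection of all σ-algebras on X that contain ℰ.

Take S₀ = ℰ ∪ {∅, X} = { {}, {A, B}, {B, E}, X }.
Step 1 (3 new):
  {A, B, E}  = {A, B} ∪ {B, E}
  {A, C, D}  = {B, E}ᶜ
  {C, D, E}  = {A, B}ᶜ
Step 2: +4 →
  {C, D}  = {A, B, E}ᶜ
  {A, B, C, D}  = {A, C, D} ∪ {A, B}
  {A, C, D, E}  = {C, D, E} ∪ {A, C, D}
  {B, C, D, E}  = {B, E} ∪ {C, D, E}
Step 3: 3 new —
  {A}  = {B, C, D, E}ᶜ
  {B}  = {A, C, D, E}ᶜ
  {E}  = {A, B, C, D}ᶜ
Step 4. New:
  {A, E}  = {E} ∪ {A}
  {B, C, D}  = {C, D} ∪ {B}
After Step 5 the family is unchanged; done.

Therefore σ(ℰ) = { {}, {A}, {B}, {E}, {A, B}, {A, E}, {B, E}, {C, D}, {A, B, E}, {A, C, D}, {B, C, D}, {C, D, E}, {A, B, C, D}, {A, C, D, E}, {B, C, D, E}, X } (|σ(ℰ)| = 16).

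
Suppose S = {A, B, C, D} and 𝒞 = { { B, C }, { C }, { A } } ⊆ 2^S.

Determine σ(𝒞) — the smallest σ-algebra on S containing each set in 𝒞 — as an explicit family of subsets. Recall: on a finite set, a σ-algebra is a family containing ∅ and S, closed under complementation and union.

Begin from { {  }, { A }, { C }, { B, C }, S } (that is, 𝒞 plus ∅ and S).
Pass 1: +5 →
  { A, C }  = { C } ∪ { A }
  { A, D }  = { B, C }ᶜ
  { A, B, C }  = { B, C } ∪ { A }
  { A, B, D }  = { C }ᶜ
  { B, C, D }  = { A }ᶜ
  — 10 sets.
Pass 2. New:
  { D }  = { A, B, C }ᶜ
  { B, D }  = { A, C }ᶜ
  { A, C, D }  = { C } ∪ { A, D }
  — 13 sets.
Pass 3 adds 2:
  { B }  = { A, C, D }ᶜ
  { C, D }  = { C } ∪ { D }
  — 15 sets.
Pass 4: 1 new —
  { A, B }  = { C, D }ᶜ
  — 16 sets.
Pass 5 adds nothing — fixpoint reached.

Therefore σ(𝒞) = { {  }, { A }, { B }, { C }, { D }, { A, B }, { A, C }, { A, D }, { B, C }, { B, D }, { C, D }, { A, B, C }, { A, B, D }, { A, C, D }, { B, C, D }, S } (|σ(𝒞)| = 16).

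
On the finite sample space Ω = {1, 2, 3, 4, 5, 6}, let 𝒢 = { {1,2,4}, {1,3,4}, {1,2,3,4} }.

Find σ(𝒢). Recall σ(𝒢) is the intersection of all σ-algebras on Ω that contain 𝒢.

Start: 𝒢 ∪ {∅, Ω} = { ∅, {1,2,4}, {1,3,4}, {1,2,3,4}, Ω }.
Iteration 1. New:
  {5,6}  = {1,2,3,4}ᶜ
  {2,5,6}  = {1,3,4}ᶜ
  {3,5,6}  = {1,2,4}ᶜ
  |family| = 8
Iteration 2 (3 new):
  {2,3,5,6}  = {2,5,6} ∪ {3,5,6}
  {1,2,4,5,6}  = {2,5,6} ∪ {1,2,4}
  {1,3,4,5,6}  = {1,3,4} ∪ {5,6}
  |family| = 11
Iteration 3: +3 →
  {2}  = {1,3,4,5,6}ᶜ
  {3}  = {1,2,4,5,6}ᶜ
  {1,4}  = {2,3,5,6}ᶜ
  |family| = 14
Iteration 4. New:
  {2,3}  = {3} ∪ {2}
  {1,4,5,6}  = {1,4} ∪ {5,6}
  |family| = 16
Iteration 5: stable.

Hence σ(𝒢) has 16 members: { ∅, {2}, {3}, {1,4}, {2,3}, {5,6}, {1,2,4}, {1,3,4}, {2,5,6}, {3,5,6}, {1,2,3,4}, {1,4,5,6}, {2,3,5,6}, {1,2,4,5,6}, {1,3,4,5,6}, Ω }.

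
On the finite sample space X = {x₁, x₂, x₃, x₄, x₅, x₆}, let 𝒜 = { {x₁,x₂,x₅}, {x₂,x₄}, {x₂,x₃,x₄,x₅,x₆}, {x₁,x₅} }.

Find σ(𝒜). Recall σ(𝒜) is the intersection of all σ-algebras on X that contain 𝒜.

|σ(𝒜)| = 32.  σ(𝒜) = { {}, {x₁}, {x₂}, {x₄}, {x₅}, {x₁,x₂}, {x₁,x₄}, {x₁,x₅}, {x₂,x₄}, {x₂,x₅}, {x₃,x₆}, {x₄,x₅}, {x₁,x₂,x₄}, {x₁,x₂,x₅}, {x₁,x₃,x₆}, {x₁,x₄,x₅}, {x₂,x₃,x₆}, {x₂,x₄,x₅}, {x₃,x₄,x₆}, {x₃,x₅,x₆}, {x₁,x₂,x₃,x₆}, {x₁,x₂,x₄,x₅}, {x₁,x₃,x₄,x₆}, {x₁,x₃,x₅,x₆}, {x₂,x₃,x₄,x₆}, {x₂,x₃,x₅,x₆}, {x₃,x₄,x₅,x₆}, {x₁,x₂,x₃,x₄,x₆}, {x₁,x₂,x₃,x₅,x₆}, {x₁,x₃,x₄,x₅,x₆}, {x₂,x₃,x₄,x₅,x₆}, X }

Working:
Take S₀ = 𝒜 ∪ {∅, X} = { {}, {x₁,x₅}, {x₂,x₄}, {x₁,x₂,x₅}, {x₂,x₃,x₄,x₅,x₆}, X }.
Round 1 (5 new):
  {x₁}  = X∖{x₂,x₃,x₄,x₅,x₆}
  {x₃,x₄,x₆}  = X∖{x₁,x₂,x₅}
  {x₁,x₂,x₄,x₅}  = {x₁,x₂,x₅} ∪ {x₂,x₄}
  {x₁,x₃,x₅,x₆}  = X∖{x₂,x₄}
  {x₂,x₃,x₄,x₆}  = X∖{x₁,x₅}
  (now 11)
Round 2 adds 6:
  {x₃,x₆}  = X∖{x₁,x₂,x₄,x₅}
  {x₁,x₂,x₄}  = {x₂,x₄} ∪ {x₁}
  {x₁,x₃,x₄,x₆}  = {x₃,x₄,x₆} ∪ {x₁}
  {x₁,x₂,x₃,x₄,x₆}  = {x₂,x₃,x₄,x₆} ∪ {x₁}
  {x₁,x₂,x₃,x₅,x₆}  = {x₁,x₃,x₅,x₆} ∪ {x₁,x₂,x₅}
  {x₁,x₃,x₄,x₅,x₆}  = {x₁,x₃,x₅,x₆} ∪ {x₃,x₄,x₆}
  (now 17)
Round 3. New:
  {x₂}  = X∖{x₁,x₃,x₄,x₅,x₆}
  {x₄}  = X∖{x₁,x₂,x₃,x₅,x₆}
  {x₅}  = X∖{x₁,x₂,x₃,x₄,x₆}
  {x₂,x₅}  = X∖{x₁,x₃,x₄,x₆}
  {x₁,x₃,x₆}  = {x₃,x₆} ∪ {x₁}
  {x₃,x₅,x₆}  = X∖{x₁,x₂,x₄}
  (now 23)
Round 4: 9 new —
  {x₁,x₂}  = {x₁} ∪ {x₂}
  {x₁,x₄}  = {x₁} ∪ {x₄}
  {x₄,x₅}  = {x₅} ∪ {x₄}
  {x₁,x₄,x₅}  = {x₁,x₅} ∪ {x₄}
  {x₂,x₃,x₆}  = {x₂} ∪ {x₃,x₆}
  {x₂,x₄,x₅}  = X∖{x₁,x₃,x₆}
  {x₁,x₂,x₃,x₆}  = {x₁,x₃,x₆} ∪ {x₂}
  {x₂,x₃,x₅,x₆}  = {x₂,x₅} ∪ {x₃,x₆}
  {x₃,x₄,x₅,x₆}  = {x₅} ∪ {x₃,x₄,x₆}
  (now 32)
Round 5: no new sets; the family is a σ-algebra.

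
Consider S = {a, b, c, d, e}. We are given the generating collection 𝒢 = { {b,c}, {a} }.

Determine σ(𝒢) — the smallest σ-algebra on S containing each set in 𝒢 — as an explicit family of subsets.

Initial family (4 sets): { {}, {a}, {b,c}, S }.
Round 1 adds 3:
  {a,b,c}  = {b,c} ∪ {a}
  {a,d,e}  = {b,c}ᶜ
  {b,c,d,e}  = {a}ᶜ
Round 2 adds 1:
  {d,e}  = {a,b,c}ᶜ
Round 3: already closed under ᶜ and ∪.

Hence σ(𝒢) has 8 members: { {}, {a}, {b,c}, {d,e}, {a,b,c}, {a,d,e}, {b,c,d,e}, S }.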